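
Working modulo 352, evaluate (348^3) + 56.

344

(348)^3 ≡ 288 (mod 352)
288 + 56 = 344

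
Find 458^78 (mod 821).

182

78 in binary is 1001110, i.e. 78 = 64 + 8 + 4 + 2.
458^1 ≡ 458 (mod 821)
458^2 ≡ 458^2 = 209764 ≡ 409 (mod 821)
458^4 ≡ 409^2 = 167281 ≡ 618 (mod 821)
458^8 ≡ 618^2 = 381924 ≡ 159 (mod 821)
458^16 ≡ 159^2 = 25281 ≡ 651 (mod 821)
458^32 ≡ 651^2 = 423801 ≡ 165 (mod 821)
458^64 ≡ 165^2 = 27225 ≡ 132 (mod 821)
458^78 = 458^64 × 458^8 × 458^4 × 458^2 ≡ 132 × 159 × 618 × 409 (mod 821).
Accumulate the product:
132 × 159 = 20988 ≡ 463
463 × 618 = 286134 ≡ 426
426 × 409 = 174234 ≡ 182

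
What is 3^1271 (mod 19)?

10

1271 in binary is 10011110111, i.e. 1271 = 1024 + 128 + 64 + 32 + 16 + 4 + 2 + 1.
3^1 ≡ 3 (mod 19)
3^2 ≡ 3^2 = 9 (mod 19)
3^4 ≡ 9^2 = 81 ≡ 5 (mod 19)
3^8 ≡ 5^2 = 25 ≡ 6 (mod 19)
3^16 ≡ 6^2 = 36 ≡ 17 (mod 19)
3^32 ≡ 17^2 = 289 ≡ 4 (mod 19)
3^64 ≡ 4^2 = 16 (mod 19)
3^128 ≡ 16^2 = 256 ≡ 9 (mod 19)
3^256 ≡ 9^2 = 81 ≡ 5 (mod 19)
3^512 ≡ 5^2 = 25 ≡ 6 (mod 19)
3^1024 ≡ 6^2 = 36 ≡ 17 (mod 19)
3^1271 = 3^1024 × 3^128 × 3^64 × 3^32 × 3^16 × 3^4 × 3^2 × 3^1 ≡ 17 × 9 × 16 × 4 × 17 × 5 × 9 × 3 (mod 19).
Accumulate the product:
17 × 9 = 153 ≡ 1
1 × 16 = 16
16 × 4 = 64 ≡ 7
7 × 17 = 119 ≡ 5
5 × 5 = 25 ≡ 6
6 × 9 = 54 ≡ 16
16 × 3 = 48 ≡ 10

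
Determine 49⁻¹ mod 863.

546

By the extended Euclidean algorithm:
863 = 17*49 + 30
49 = 1*30 + 19
30 = 1*19 + 11
19 = 1*11 + 8
11 = 1*8 + 3
8 = 2*3 + 2
3 = 1*2 + 1
2 = 2*1 + 0
gcd(49, 863) = 1, so the inverse exists.
Back-substitute for 1:
1 = 1*3 − 1*2
  = −1*8 + 3*3
  = 3*11 − 4*8
  = −4*19 + 7*11
  = 7*30 − 11*19
  = −11*49 + 18*30
  = 18*863 − 317*49
So 49⁻¹ ≡ −317 ≡ 546 (mod 863).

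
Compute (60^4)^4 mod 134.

102

(60)^4 ≡ 56 (mod 134)
(56)^4 ≡ 102 (mod 134)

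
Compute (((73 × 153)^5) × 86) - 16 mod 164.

10

73 × 153 = 11169 ≡ 17 (mod 164)
(17)^5 ≡ 109 (mod 164)
109 × 86 = 9374 ≡ 26 (mod 164)
26 - 16 = 10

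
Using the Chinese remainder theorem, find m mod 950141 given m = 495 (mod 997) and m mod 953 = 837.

997⁻¹ mod 953: 997×65 ≡ 1 (mod 953), so 997⁻¹ ≡ 65.
m = 495 + 997×((837 − 495)×65 mod 953) = 495 + 997×311 = 310562.
Check: 310562 mod 997 = 495, 310562 mod 953 = 837. ✓

310562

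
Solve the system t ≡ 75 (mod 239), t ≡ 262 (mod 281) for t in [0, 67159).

239⁻¹ mod 281: 239×194 ≡ 1 (mod 281), so 239⁻¹ ≡ 194.
t = 75 + 239×((262 − 75)×194 mod 281) = 75 + 239×29 = 7006.

7006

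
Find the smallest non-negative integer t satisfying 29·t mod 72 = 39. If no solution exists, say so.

gcd(29, 72) = 1, so a unique solution mod 72 exists.
29⁻¹ ≡ 5 (mod 72).
t ≡ 5·39 ≡ 51 (mod 72).

51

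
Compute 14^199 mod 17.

199 in binary is 11000111, i.e. 199 = 128 + 64 + 4 + 2 + 1.
14^1 ≡ 14 (mod 17)
14^2 ≡ 14^2 = 196 ≡ 9 (mod 17)
14^4 ≡ 9^2 = 81 ≡ 13 (mod 17)
14^8 ≡ 13^2 = 169 ≡ 16 (mod 17)
14^16 ≡ 16^2 = 256 ≡ 1 (mod 17)
14^32 ≡ 1^2 = 1 (mod 17)
14^64 ≡ 1^2 = 1 (mod 17)
14^128 ≡ 1^2 = 1 (mod 17)
14^199 = 14^128 · 14^64 · 14^4 · 14^2 · 14^1 ≡ 1 · 1 · 13 · 9 · 14 (mod 17).
Accumulate the product:
1 · 1 = 1
1 · 13 = 13
13 · 9 = 117 ≡ 15
15 · 14 = 210 ≡ 6

6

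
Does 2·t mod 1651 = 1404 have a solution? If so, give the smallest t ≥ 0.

702

gcd(2, 1651) = 1, so a unique solution mod 1651 exists.
2⁻¹ ≡ 826 (mod 1651).
t ≡ 826·1404 ≡ 702 (mod 1651).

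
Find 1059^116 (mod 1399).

116 in binary is 1110100, i.e. 116 = 64 + 32 + 16 + 4.
1059^1 ≡ 1059 (mod 1399)
1059^2 ≡ 1059^2 = 1121481 ≡ 882 (mod 1399)
1059^4 ≡ 882^2 = 777924 ≡ 80 (mod 1399)
1059^8 ≡ 80^2 = 6400 ≡ 804 (mod 1399)
1059^16 ≡ 804^2 = 646416 ≡ 78 (mod 1399)
1059^32 ≡ 78^2 = 6084 ≡ 488 (mod 1399)
1059^64 ≡ 488^2 = 238144 ≡ 314 (mod 1399)
1059^116 = 1059^64 * 1059^32 * 1059^16 * 1059^4 ≡ 314 * 488 * 78 * 80 (mod 1399).
Accumulate the product:
314 * 488 = 153232 ≡ 741
741 * 78 = 57798 ≡ 439
439 * 80 = 35120 ≡ 145

145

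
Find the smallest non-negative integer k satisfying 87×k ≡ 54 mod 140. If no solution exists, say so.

gcd(87, 140) = 1, so a unique solution mod 140 exists.
87⁻¹ ≡ 103 (mod 140).
k ≡ 103×54 ≡ 102 (mod 140).

102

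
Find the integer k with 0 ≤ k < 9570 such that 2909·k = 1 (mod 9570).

7379

Run the extended Euclidean algorithm:
9570 = 3×2909 + 843
2909 = 3×843 + 380
843 = 2×380 + 83
380 = 4×83 + 48
83 = 1×48 + 35
48 = 1×35 + 13
35 = 2×13 + 9
13 = 1×9 + 4
9 = 2×4 + 1
4 = 4×1 + 0
gcd(2909, 9570) = 1, so the inverse exists.
Bézout: 1 = 666×9570 − 2191×2909.
So 2909⁻¹ ≡ −2191 ≡ 7379 (mod 9570).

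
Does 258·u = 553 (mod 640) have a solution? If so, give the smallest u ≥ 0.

gcd(258, 640) = 2, and 2 does not divide 553.
So the congruence has no solution.

no solution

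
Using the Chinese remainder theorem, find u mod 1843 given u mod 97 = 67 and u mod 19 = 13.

1134

97⁻¹ mod 19: 97·10 ≡ 1 (mod 19), so 97⁻¹ ≡ 10.
u = 67 + 97·((13 − 67)·10 mod 19) = 67 + 97·11 = 1134.
Check: 1134 mod 97 = 67, 1134 mod 19 = 13. ✓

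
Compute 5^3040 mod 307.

Using repeated squaring:
3040 in binary is 101111100000, i.e. 3040 = 2048 + 512 + 256 + 128 + 64 + 32.
5^1 ≡ 5 (mod 307)
5^2 ≡ 5^2 = 25 (mod 307)
5^4 ≡ 25^2 = 625 ≡ 11 (mod 307)
5^8 ≡ 11^2 = 121 (mod 307)
5^16 ≡ 121^2 = 14641 ≡ 212 (mod 307)
5^32 ≡ 212^2 = 44944 ≡ 122 (mod 307)
5^64 ≡ 122^2 = 14884 ≡ 148 (mod 307)
5^128 ≡ 148^2 = 21904 ≡ 107 (mod 307)
5^256 ≡ 107^2 = 11449 ≡ 90 (mod 307)
5^512 ≡ 90^2 = 8100 ≡ 118 (mod 307)
5^1024 ≡ 118^2 = 13924 ≡ 109 (mod 307)
5^2048 ≡ 109^2 = 11881 ≡ 215 (mod 307)
5^3040 = 5^2048 × 5^512 × 5^256 × 5^128 × 5^64 × 5^32 ≡ 215 × 118 × 90 × 107 × 148 × 122 (mod 307).
Accumulate the product:
215 × 118 = 25370 ≡ 196
196 × 90 = 17640 ≡ 141
141 × 107 = 15087 ≡ 44
44 × 148 = 6512 ≡ 65
65 × 122 = 7930 ≡ 255

255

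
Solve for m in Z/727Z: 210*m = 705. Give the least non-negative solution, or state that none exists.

gcd(210, 727) = 1, so a unique solution mod 727 exists.
210⁻¹ ≡ 682 (mod 727).
m ≡ 682*705 ≡ 263 (mod 727).

263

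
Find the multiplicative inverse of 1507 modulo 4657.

4657 = 3·1507 + 136
1507 = 11·136 + 11
136 = 12·11 + 4
11 = 2·4 + 3
4 = 1·3 + 1
3 = 3·1 + 0
gcd(1507, 4657) = 1, so the inverse exists.
Bézout: 1 = 410·4657 − 1267·1507.
So 1507⁻¹ ≡ −1267 ≡ 3390 (mod 4657).

3390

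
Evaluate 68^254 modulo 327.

Compute successive squares:
254 in binary is 11111110, i.e. 254 = 128 + 64 + 32 + 16 + 8 + 4 + 2.
68^1 ≡ 68 (mod 327)
68^2 ≡ 68^2 = 4624 ≡ 46 (mod 327)
68^4 ≡ 46^2 = 2116 ≡ 154 (mod 327)
68^8 ≡ 154^2 = 23716 ≡ 172 (mod 327)
68^16 ≡ 172^2 = 29584 ≡ 154 (mod 327)
68^32 ≡ 154^2 = 23716 ≡ 172 (mod 327)
68^64 ≡ 172^2 = 29584 ≡ 154 (mod 327)
68^128 ≡ 154^2 = 23716 ≡ 172 (mod 327)
68^254 = 68^128 × 68^64 × 68^32 × 68^16 × 68^8 × 68^4 × 68^2 ≡ 172 × 154 × 172 × 154 × 172 × 154 × 46 (mod 327).
Accumulate the product:
172 × 154 = 26488 ≡ 1
1 × 172 = 172
172 × 154 = 26488 ≡ 1
1 × 172 = 172
172 × 154 = 26488 ≡ 1
1 × 46 = 46

46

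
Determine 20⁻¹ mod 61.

By the extended Euclidean algorithm:
61 = 3*20 + 1
20 = 20*1 + 0
gcd(20, 61) = 1, so the inverse exists.
Back-substitute for 1:
1 = 1*61 − 3*20
So 20⁻¹ ≡ −3 ≡ 58 (mod 61).

58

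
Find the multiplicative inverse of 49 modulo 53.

13

53 = 1×49 + 4
49 = 12×4 + 1
4 = 4×1 + 0
gcd(49, 53) = 1, so the inverse exists.
Back-substitute for 1:
1 = 1×49 − 12×4
  = −12×53 + 13×49
So 49⁻¹ ≡ 13 (mod 53).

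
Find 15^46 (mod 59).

35

By square-and-multiply:
46 in binary is 101110, i.e. 46 = 32 + 8 + 4 + 2.
15^1 ≡ 15 (mod 59)
15^2 ≡ 15^2 = 225 ≡ 48 (mod 59)
15^4 ≡ 48^2 = 2304 ≡ 3 (mod 59)
15^8 ≡ 3^2 = 9 (mod 59)
15^16 ≡ 9^2 = 81 ≡ 22 (mod 59)
15^32 ≡ 22^2 = 484 ≡ 12 (mod 59)
15^46 = 15^32 × 15^8 × 15^4 × 15^2 ≡ 12 × 9 × 3 × 48 (mod 59).
Accumulate the product:
12 × 9 = 108 ≡ 49
49 × 3 = 147 ≡ 29
29 × 48 = 1392 ≡ 35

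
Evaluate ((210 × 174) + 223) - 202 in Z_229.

150

210 × 174 = 36540 ≡ 129 (mod 229)
129 + 223 = 352 ≡ 123 (mod 229)
123 - 202 = -79 ≡ 150 (mod 229)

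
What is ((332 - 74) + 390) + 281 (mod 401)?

332 - 74 = 258
258 + 390 = 648 ≡ 247 (mod 401)
247 + 281 = 528 ≡ 127 (mod 401)

127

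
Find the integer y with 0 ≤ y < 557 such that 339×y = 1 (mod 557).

534

Run the extended Euclidean algorithm:
557 = 1·339 + 218
339 = 1·218 + 121
218 = 1·121 + 97
121 = 1·97 + 24
97 = 4·24 + 1
24 = 24·1 + 0
gcd(339, 557) = 1, so the inverse exists.
Bézout: 1 = 14·557 − 23·339.
So 339⁻¹ ≡ −23 ≡ 534 (mod 557).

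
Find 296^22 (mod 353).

22 in binary is 10110, i.e. 22 = 16 + 4 + 2.
296^1 ≡ 296 (mod 353)
296^2 ≡ 296^2 = 87616 ≡ 72 (mod 353)
296^4 ≡ 72^2 = 5184 ≡ 242 (mod 353)
296^8 ≡ 242^2 = 58564 ≡ 319 (mod 353)
296^16 ≡ 319^2 = 101761 ≡ 97 (mod 353)
296^22 = 296^16 * 296^4 * 296^2 ≡ 97 * 242 * 72 (mod 353).
Accumulate the product:
97 * 242 = 23474 ≡ 176
176 * 72 = 12672 ≡ 317

317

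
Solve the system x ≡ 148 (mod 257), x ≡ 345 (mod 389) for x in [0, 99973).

64141

257⁻¹ mod 389: 257×333 ≡ 1 (mod 389), so 257⁻¹ ≡ 333.
x = 148 + 257×((345 − 148)×333 mod 389) = 148 + 257×249 = 64141.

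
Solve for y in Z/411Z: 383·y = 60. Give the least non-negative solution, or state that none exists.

gcd(383, 411) = 1, so a unique solution mod 411 exists.
383⁻¹ ≡ 44 (mod 411).
y ≡ 44·60 ≡ 174 (mod 411).

174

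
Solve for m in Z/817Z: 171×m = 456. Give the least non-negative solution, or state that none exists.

17

gcd(171, 817) = 19, and 19 | 456, so solutions exist.
Divide through by 19: 9×m ≡ 24 mod 43.
9⁻¹ ≡ 24 (mod 43).
m ≡ 24×24 ≡ 17 (mod 43).
The smallest non-negative solution is m = 17.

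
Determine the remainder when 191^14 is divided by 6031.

Using repeated squaring:
14 in binary is 1110, i.e. 14 = 8 + 4 + 2.
191^1 ≡ 191 (mod 6031)
191^2 ≡ 191^2 = 36481 ≡ 295 (mod 6031)
191^4 ≡ 295^2 = 87025 ≡ 2591 (mod 6031)
191^8 ≡ 2591^2 = 6713281 ≡ 778 (mod 6031)
191^14 = 191^8 × 191^4 × 191^2 ≡ 778 × 2591 × 295 (mod 6031).
Accumulate the product:
778 × 2591 = 2015798 ≡ 1444
1444 × 295 = 425980 ≡ 3810

3810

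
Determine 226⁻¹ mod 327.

By the extended Euclidean algorithm:
327 = 1*226 + 101
226 = 2*101 + 24
101 = 4*24 + 5
24 = 4*5 + 4
5 = 1*4 + 1
4 = 4*1 + 0
gcd(226, 327) = 1, so the inverse exists.
Bézout: 1 = 47*327 − 68*226.
So 226⁻¹ ≡ −68 ≡ 259 (mod 327).

259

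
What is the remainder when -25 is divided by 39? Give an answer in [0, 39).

-25 = -1*39 + 14, so -25 ≡ 14 (mod 39).

14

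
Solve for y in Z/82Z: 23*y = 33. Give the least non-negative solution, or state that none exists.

5

gcd(23, 82) = 1, so a unique solution mod 82 exists.
23⁻¹ ≡ 25 (mod 82).
y ≡ 25*33 ≡ 5 (mod 82).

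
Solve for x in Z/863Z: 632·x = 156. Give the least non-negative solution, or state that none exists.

gcd(632, 863) = 1, so a unique solution mod 863 exists.
632⁻¹ ≡ 198 (mod 863).
x ≡ 198·156 ≡ 683 (mod 863).

683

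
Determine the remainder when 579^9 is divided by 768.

291

By square-and-multiply:
579^1 ≡ 579 (mod 768)
579^2 ≡ 579^2 = 335241 ≡ 393 (mod 768)
579^4 ≡ 393^2 = 154449 ≡ 81 (mod 768)
579^8 ≡ 81^2 = 6561 ≡ 417 (mod 768)
579^9 = 579^8 * 579^1 ≡ 417 * 579 (mod 768).
417 * 579 = 241443 ≡ 291 (mod 768).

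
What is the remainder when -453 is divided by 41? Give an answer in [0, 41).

-453 = -12*41 + 39, so -453 ≡ 39 (mod 41).

39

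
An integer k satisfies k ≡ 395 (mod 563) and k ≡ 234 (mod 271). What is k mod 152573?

563⁻¹ mod 271: 563*142 ≡ 1 (mod 271), so 563⁻¹ ≡ 142.
k = 395 + 563*((234 − 395)*142 mod 271) = 395 + 563*173 = 97794.

97794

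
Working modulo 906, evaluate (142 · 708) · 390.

78

142 · 708 = 100536 ≡ 876 (mod 906)
876 · 390 = 341640 ≡ 78 (mod 906)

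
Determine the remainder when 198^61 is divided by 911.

747

By square-and-multiply:
198^1 ≡ 198 (mod 911)
198^2 ≡ 198^2 = 39204 ≡ 31 (mod 911)
198^4 ≡ 31^2 = 961 ≡ 50 (mod 911)
198^8 ≡ 50^2 = 2500 ≡ 678 (mod 911)
198^16 ≡ 678^2 = 459684 ≡ 540 (mod 911)
198^32 ≡ 540^2 = 291600 ≡ 80 (mod 911)
198^61 = 198^32 · 198^16 · 198^8 · 198^4 · 198^1 ≡ 80 · 540 · 678 · 50 · 198 (mod 911).
Accumulate the product:
80 · 540 = 43200 ≡ 383
383 · 678 = 259674 ≡ 39
39 · 50 = 1950 ≡ 128
128 · 198 = 25344 ≡ 747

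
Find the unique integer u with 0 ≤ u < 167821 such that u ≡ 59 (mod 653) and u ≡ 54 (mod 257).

15731

653⁻¹ mod 257: 653*98 ≡ 1 (mod 257), so 653⁻¹ ≡ 98.
u = 59 + 653*((54 − 59)*98 mod 257) = 59 + 653*24 = 15731.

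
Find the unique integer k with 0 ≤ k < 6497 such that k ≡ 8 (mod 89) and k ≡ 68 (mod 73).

1966

89⁻¹ mod 73: 89×32 ≡ 1 (mod 73), so 89⁻¹ ≡ 32.
k = 8 + 89×((68 − 8)×32 mod 73) = 8 + 89×22 = 1966.
Check: 1966 mod 89 = 8, 1966 mod 73 = 68. ✓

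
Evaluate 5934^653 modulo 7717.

653 in binary is 1010001101, i.e. 653 = 512 + 128 + 8 + 4 + 1.
5934^1 ≡ 5934 (mod 7717)
5934^2 ≡ 5934^2 = 35212356 ≡ 7402 (mod 7717)
5934^4 ≡ 7402^2 = 54789604 ≡ 6621 (mod 7717)
5934^8 ≡ 6621^2 = 43837641 ≡ 5081 (mod 7717)
5934^16 ≡ 5081^2 = 25816561 ≡ 3196 (mod 7717)
5934^32 ≡ 3196^2 = 10214416 ≡ 4825 (mod 7717)
5934^64 ≡ 4825^2 = 23280625 ≡ 6153 (mod 7717)
5934^128 ≡ 6153^2 = 37859409 ≡ 7524 (mod 7717)
5934^256 ≡ 7524^2 = 56610576 ≡ 6381 (mod 7717)
5934^512 ≡ 6381^2 = 40717161 ≡ 2269 (mod 7717)
5934^653 = 5934^512 · 5934^128 · 5934^8 · 5934^4 · 5934^1 ≡ 2269 · 7524 · 5081 · 6621 · 5934 (mod 7717).
Accumulate the product:
2269 · 7524 = 17071956 ≡ 1952
1952 · 5081 = 9918112 ≡ 1767
1767 · 6621 = 11699307 ≡ 335
335 · 5934 = 1987890 ≡ 4621

4621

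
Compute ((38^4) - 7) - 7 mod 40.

2

(38)^4 ≡ 16 (mod 40)
16 - 7 = 9
9 - 7 = 2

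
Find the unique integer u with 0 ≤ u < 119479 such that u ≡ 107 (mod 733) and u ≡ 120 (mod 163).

100528

733⁻¹ mod 163: 733×161 ≡ 1 (mod 163), so 733⁻¹ ≡ 161.
u = 107 + 733×((120 − 107)×161 mod 163) = 107 + 733×137 = 100528.
Check: 100528 mod 733 = 107, 100528 mod 163 = 120. ✓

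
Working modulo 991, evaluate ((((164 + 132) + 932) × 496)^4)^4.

640

164 + 132 = 296
296 + 932 = 1228 ≡ 237 (mod 991)
237 × 496 = 117552 ≡ 614 (mod 991)
(614)^4 ≡ 622 (mod 991)
(622)^4 ≡ 640 (mod 991)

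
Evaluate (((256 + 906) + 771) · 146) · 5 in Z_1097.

348

256 + 906 = 1162 ≡ 65 (mod 1097)
65 + 771 = 836
836 · 146 = 122056 ≡ 289 (mod 1097)
289 · 5 = 1445 ≡ 348 (mod 1097)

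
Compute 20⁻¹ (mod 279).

14

Run the extended Euclidean algorithm:
279 = 13×20 + 19
20 = 1×19 + 1
19 = 19×1 + 0
gcd(20, 279) = 1, so the inverse exists.
Back-substitute for 1:
1 = 1×20 − 1×19
  = −1×279 + 14×20
So 20⁻¹ ≡ 14 (mod 279).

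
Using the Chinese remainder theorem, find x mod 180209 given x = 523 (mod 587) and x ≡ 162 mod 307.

1697

587⁻¹ mod 307: 587·216 ≡ 1 (mod 307), so 587⁻¹ ≡ 216.
x = 523 + 587·((162 − 523)·216 mod 307) = 523 + 587·2 = 1697.
Check: 1697 mod 587 = 523, 1697 mod 307 = 162. ✓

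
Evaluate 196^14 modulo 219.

14 in binary is 1110, i.e. 14 = 8 + 4 + 2.
196^1 ≡ 196 (mod 219)
196^2 ≡ 196^2 = 38416 ≡ 91 (mod 219)
196^4 ≡ 91^2 = 8281 ≡ 178 (mod 219)
196^8 ≡ 178^2 = 31684 ≡ 148 (mod 219)
196^14 = 196^8 × 196^4 × 196^2 ≡ 148 × 178 × 91 (mod 219).
Accumulate the product:
148 × 178 = 26344 ≡ 64
64 × 91 = 5824 ≡ 130

130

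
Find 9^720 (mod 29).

16

By square-and-multiply:
720 in binary is 1011010000, i.e. 720 = 512 + 128 + 64 + 16.
9^1 ≡ 9 (mod 29)
9^2 ≡ 9^2 = 81 ≡ 23 (mod 29)
9^4 ≡ 23^2 = 529 ≡ 7 (mod 29)
9^8 ≡ 7^2 = 49 ≡ 20 (mod 29)
9^16 ≡ 20^2 = 400 ≡ 23 (mod 29)
9^32 ≡ 23^2 = 529 ≡ 7 (mod 29)
9^64 ≡ 7^2 = 49 ≡ 20 (mod 29)
9^128 ≡ 20^2 = 400 ≡ 23 (mod 29)
9^256 ≡ 23^2 = 529 ≡ 7 (mod 29)
9^512 ≡ 7^2 = 49 ≡ 20 (mod 29)
9^720 = 9^512 * 9^128 * 9^64 * 9^16 ≡ 20 * 23 * 20 * 23 (mod 29).
Accumulate the product:
20 * 23 = 460 ≡ 25
25 * 20 = 500 ≡ 7
7 * 23 = 161 ≡ 16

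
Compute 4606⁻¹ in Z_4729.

3268

4729 = 1*4606 + 123
4606 = 37*123 + 55
123 = 2*55 + 13
55 = 4*13 + 3
13 = 4*3 + 1
3 = 3*1 + 0
gcd(4606, 4729) = 1, so the inverse exists.
Bézout: 1 = 1423*4729 − 1461*4606.
So 4606⁻¹ ≡ −1461 ≡ 3268 (mod 4729).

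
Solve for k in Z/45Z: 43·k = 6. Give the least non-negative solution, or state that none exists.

gcd(43, 45) = 1, so a unique solution mod 45 exists.
43⁻¹ ≡ 22 (mod 45).
k ≡ 22·6 ≡ 42 (mod 45).

42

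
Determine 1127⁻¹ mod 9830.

9673

By the extended Euclidean algorithm:
9830 = 8×1127 + 814
1127 = 1×814 + 313
814 = 2×313 + 188
313 = 1×188 + 125
188 = 1×125 + 63
125 = 1×63 + 62
63 = 1×62 + 1
62 = 62×1 + 0
gcd(1127, 9830) = 1, so the inverse exists.
Back-substitute for 1:
1 = 1×63 − 1×62
  = −1×125 + 2×63
  = 2×188 − 3×125
  = −3×313 + 5×188
  = 5×814 − 13×313
  = −13×1127 + 18×814
  = 18×9830 − 157×1127
So 1127⁻¹ ≡ −157 ≡ 9673 (mod 9830).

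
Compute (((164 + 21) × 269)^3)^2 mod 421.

164 + 21 = 185
185 × 269 = 49765 ≡ 87 (mod 421)
(87)^3 ≡ 59 (mod 421)
(59)^2 ≡ 113 (mod 421)

113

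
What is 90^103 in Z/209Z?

173

Using repeated squaring:
103 in binary is 1100111, i.e. 103 = 64 + 32 + 4 + 2 + 1.
90^1 ≡ 90 (mod 209)
90^2 ≡ 90^2 = 8100 ≡ 158 (mod 209)
90^4 ≡ 158^2 = 24964 ≡ 93 (mod 209)
90^8 ≡ 93^2 = 8649 ≡ 80 (mod 209)
90^16 ≡ 80^2 = 6400 ≡ 130 (mod 209)
90^32 ≡ 130^2 = 16900 ≡ 180 (mod 209)
90^64 ≡ 180^2 = 32400 ≡ 5 (mod 209)
90^103 = 90^64 · 90^32 · 90^4 · 90^2 · 90^1 ≡ 5 · 180 · 93 · 158 · 90 (mod 209).
Accumulate the product:
5 · 180 = 900 ≡ 64
64 · 93 = 5952 ≡ 100
100 · 158 = 15800 ≡ 125
125 · 90 = 11250 ≡ 173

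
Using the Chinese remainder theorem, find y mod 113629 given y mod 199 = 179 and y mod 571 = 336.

16895

199⁻¹ mod 571: 199·66 ≡ 1 (mod 571), so 199⁻¹ ≡ 66.
y = 179 + 199·((336 − 179)·66 mod 571) = 179 + 199·84 = 16895.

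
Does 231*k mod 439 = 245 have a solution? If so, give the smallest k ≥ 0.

174

gcd(231, 439) = 1, so a unique solution mod 439 exists.
231⁻¹ ≡ 420 (mod 439).
k ≡ 420*245 ≡ 174 (mod 439).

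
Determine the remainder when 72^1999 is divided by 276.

144

72^1 ≡ 72 (mod 276)
72^2 ≡ 72^2 = 5184 ≡ 216 (mod 276)
72^4 ≡ 216^2 = 46656 ≡ 12 (mod 276)
72^8 ≡ 12^2 = 144 (mod 276)
72^16 ≡ 144^2 = 20736 ≡ 36 (mod 276)
72^32 ≡ 36^2 = 1296 ≡ 192 (mod 276)
72^64 ≡ 192^2 = 36864 ≡ 156 (mod 276)
72^128 ≡ 156^2 = 24336 ≡ 48 (mod 276)
72^256 ≡ 48^2 = 2304 ≡ 96 (mod 276)
72^512 ≡ 96^2 = 9216 ≡ 108 (mod 276)
72^1024 ≡ 108^2 = 11664 ≡ 72 (mod 276)
72^1999 = 72^1024 · 72^512 · 72^256 · 72^128 · 72^64 · 72^8 · 72^4 · 72^2 · 72^1 ≡ 72 · 108 · 96 · 48 · 156 · 144 · 12 · 216 · 72 (mod 276).
Accumulate the product:
72 · 108 = 7776 ≡ 48
48 · 96 = 4608 ≡ 192
192 · 48 = 9216 ≡ 108
108 · 156 = 16848 ≡ 12
12 · 144 = 1728 ≡ 72
72 · 12 = 864 ≡ 36
36 · 216 = 7776 ≡ 48
48 · 72 = 3456 ≡ 144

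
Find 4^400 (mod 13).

9

Compute successive squares:
4^1 ≡ 4 (mod 13)
4^2 ≡ 4^2 = 16 ≡ 3 (mod 13)
4^4 ≡ 3^2 = 9 (mod 13)
4^8 ≡ 9^2 = 81 ≡ 3 (mod 13)
4^16 ≡ 3^2 = 9 (mod 13)
4^32 ≡ 9^2 = 81 ≡ 3 (mod 13)
4^64 ≡ 3^2 = 9 (mod 13)
4^128 ≡ 9^2 = 81 ≡ 3 (mod 13)
4^256 ≡ 3^2 = 9 (mod 13)
4^400 = 4^256 × 4^128 × 4^16 ≡ 9 × 3 × 9 (mod 13).
Accumulate the product:
9 × 3 = 27 ≡ 1
1 × 9 = 9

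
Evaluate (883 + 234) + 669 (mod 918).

868

883 + 234 = 1117 ≡ 199 (mod 918)
199 + 669 = 868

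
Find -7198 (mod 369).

182

-7198 = -20*369 + 182, so -7198 ≡ 182 (mod 369).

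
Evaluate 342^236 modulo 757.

Using repeated squaring:
342^1 ≡ 342 (mod 757)
342^2 ≡ 342^2 = 116964 ≡ 386 (mod 757)
342^4 ≡ 386^2 = 148996 ≡ 624 (mod 757)
342^8 ≡ 624^2 = 389376 ≡ 278 (mod 757)
342^16 ≡ 278^2 = 77284 ≡ 70 (mod 757)
342^32 ≡ 70^2 = 4900 ≡ 358 (mod 757)
342^64 ≡ 358^2 = 128164 ≡ 231 (mod 757)
342^128 ≡ 231^2 = 53361 ≡ 371 (mod 757)
342^236 = 342^128 * 342^64 * 342^32 * 342^8 * 342^4 ≡ 371 * 231 * 358 * 278 * 624 (mod 757).
Accumulate the product:
371 * 231 = 85701 ≡ 160
160 * 358 = 57280 ≡ 505
505 * 278 = 140390 ≡ 345
345 * 624 = 215280 ≡ 292

292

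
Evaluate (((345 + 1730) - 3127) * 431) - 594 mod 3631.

3500

345 + 1730 = 2075
2075 - 3127 = -1052 ≡ 2579 (mod 3631)
2579 * 431 = 1111549 ≡ 463 (mod 3631)
463 - 594 = -131 ≡ 3500 (mod 3631)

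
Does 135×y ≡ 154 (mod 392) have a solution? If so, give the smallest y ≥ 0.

126

gcd(135, 392) = 1, so a unique solution mod 392 exists.
135⁻¹ ≡ 151 (mod 392).
y ≡ 151×154 ≡ 126 (mod 392).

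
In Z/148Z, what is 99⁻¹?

3

Apply the Euclidean algorithm and back-substitute:
148 = 1*99 + 49
99 = 2*49 + 1
49 = 49*1 + 0
gcd(99, 148) = 1, so the inverse exists.
Back-substitute for 1:
1 = 1*99 − 2*49
  = −2*148 + 3*99
So 99⁻¹ ≡ 3 (mod 148).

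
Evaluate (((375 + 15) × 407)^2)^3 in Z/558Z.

375 + 15 = 390
390 × 407 = 158730 ≡ 258 (mod 558)
(258)^2 ≡ 162 (mod 558)
(162)^3 ≡ 126 (mod 558)

126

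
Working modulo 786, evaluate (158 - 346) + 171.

769

158 - 346 = -188 ≡ 598 (mod 786)
598 + 171 = 769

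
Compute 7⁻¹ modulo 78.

By the extended Euclidean algorithm:
78 = 11*7 + 1
7 = 7*1 + 0
gcd(7, 78) = 1, so the inverse exists.
Back-substitute for 1:
1 = 1*78 − 11*7
So 7⁻¹ ≡ −11 ≡ 67 (mod 78).

67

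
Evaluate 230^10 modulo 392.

288

230^1 ≡ 230 (mod 392)
230^2 ≡ 230^2 = 52900 ≡ 372 (mod 392)
230^4 ≡ 372^2 = 138384 ≡ 8 (mod 392)
230^8 ≡ 8^2 = 64 (mod 392)
230^10 = 230^8 · 230^2 ≡ 64 · 372 (mod 392).
64 · 372 = 23808 ≡ 288 (mod 392).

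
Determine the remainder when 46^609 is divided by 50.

6

By square-and-multiply:
46^1 ≡ 46 (mod 50)
46^2 ≡ 46^2 = 2116 ≡ 16 (mod 50)
46^4 ≡ 16^2 = 256 ≡ 6 (mod 50)
46^8 ≡ 6^2 = 36 (mod 50)
46^16 ≡ 36^2 = 1296 ≡ 46 (mod 50)
46^32 ≡ 46^2 = 2116 ≡ 16 (mod 50)
46^64 ≡ 16^2 = 256 ≡ 6 (mod 50)
46^128 ≡ 6^2 = 36 (mod 50)
46^256 ≡ 36^2 = 1296 ≡ 46 (mod 50)
46^512 ≡ 46^2 = 2116 ≡ 16 (mod 50)
46^609 = 46^512 * 46^64 * 46^32 * 46^1 ≡ 16 * 6 * 16 * 46 (mod 50).
Accumulate the product:
16 * 6 = 96 ≡ 46
46 * 16 = 736 ≡ 36
36 * 46 = 1656 ≡ 6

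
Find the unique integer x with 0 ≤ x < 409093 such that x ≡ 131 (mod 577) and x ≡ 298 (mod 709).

293824

577⁻¹ mod 709: 577*521 ≡ 1 (mod 709), so 577⁻¹ ≡ 521.
x = 131 + 577*((298 − 131)*521 mod 709) = 131 + 577*509 = 293824.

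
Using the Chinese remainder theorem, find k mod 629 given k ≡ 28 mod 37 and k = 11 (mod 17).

28

37⁻¹ mod 17: 37·6 ≡ 1 (mod 17), so 37⁻¹ ≡ 6.
k = 28 + 37·((11 − 28)·6 mod 17) = 28 + 37·0 = 28.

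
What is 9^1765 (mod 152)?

9

By square-and-multiply:
9^1 ≡ 9 (mod 152)
9^2 ≡ 9^2 = 81 (mod 152)
9^4 ≡ 81^2 = 6561 ≡ 25 (mod 152)
9^8 ≡ 25^2 = 625 ≡ 17 (mod 152)
9^16 ≡ 17^2 = 289 ≡ 137 (mod 152)
9^32 ≡ 137^2 = 18769 ≡ 73 (mod 152)
9^64 ≡ 73^2 = 5329 ≡ 9 (mod 152)
9^128 ≡ 9^2 = 81 (mod 152)
9^256 ≡ 81^2 = 6561 ≡ 25 (mod 152)
9^512 ≡ 25^2 = 625 ≡ 17 (mod 152)
9^1024 ≡ 17^2 = 289 ≡ 137 (mod 152)
9^1765 = 9^1024 * 9^512 * 9^128 * 9^64 * 9^32 * 9^4 * 9^1 ≡ 137 * 17 * 81 * 9 * 73 * 25 * 9 (mod 152).
Accumulate the product:
137 * 17 = 2329 ≡ 49
49 * 81 = 3969 ≡ 17
17 * 9 = 153 ≡ 1
1 * 73 = 73
73 * 25 = 1825 ≡ 1
1 * 9 = 9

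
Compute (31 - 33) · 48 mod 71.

46

31 - 33 = -2 ≡ 69 (mod 71)
69 · 48 = 3312 ≡ 46 (mod 71)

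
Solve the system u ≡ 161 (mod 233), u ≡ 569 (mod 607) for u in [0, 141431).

233⁻¹ mod 607: 233*99 ≡ 1 (mod 607), so 233⁻¹ ≡ 99.
u = 161 + 233*((569 − 161)*99 mod 607) = 161 + 233*330 = 77051.
Check: 77051 mod 233 = 161, 77051 mod 607 = 569. ✓

77051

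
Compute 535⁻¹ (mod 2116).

2116 = 3×535 + 511
535 = 1×511 + 24
511 = 21×24 + 7
24 = 3×7 + 3
7 = 2×3 + 1
3 = 3×1 + 0
gcd(535, 2116) = 1, so the inverse exists.
Back-substitute for 1:
1 = 1×7 − 2×3
  = −2×24 + 7×7
  = 7×511 − 149×24
  = −149×535 + 156×511
  = 156×2116 − 617×535
So 535⁻¹ ≡ −617 ≡ 1499 (mod 2116).

1499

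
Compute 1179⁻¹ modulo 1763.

By the extended Euclidean algorithm:
1763 = 1·1179 + 584
1179 = 2·584 + 11
584 = 53·11 + 1
11 = 11·1 + 0
gcd(1179, 1763) = 1, so the inverse exists.
Back-substitute for 1:
1 = 1·584 − 53·11
  = −53·1179 + 107·584
  = 107·1763 − 160·1179
So 1179⁻¹ ≡ −160 ≡ 1603 (mod 1763).

1603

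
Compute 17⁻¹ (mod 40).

33

By the extended Euclidean algorithm:
40 = 2·17 + 6
17 = 2·6 + 5
6 = 1·5 + 1
5 = 5·1 + 0
gcd(17, 40) = 1, so the inverse exists.
Back-substitute for 1:
1 = 1·6 − 1·5
  = −1·17 + 3·6
  = 3·40 − 7·17
So 17⁻¹ ≡ −7 ≡ 33 (mod 40).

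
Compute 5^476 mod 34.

21

5^1 ≡ 5 (mod 34)
5^2 ≡ 5^2 = 25 (mod 34)
5^4 ≡ 25^2 = 625 ≡ 13 (mod 34)
5^8 ≡ 13^2 = 169 ≡ 33 (mod 34)
5^16 ≡ 33^2 = 1089 ≡ 1 (mod 34)
5^32 ≡ 1^2 = 1 (mod 34)
5^64 ≡ 1^2 = 1 (mod 34)
5^128 ≡ 1^2 = 1 (mod 34)
5^256 ≡ 1^2 = 1 (mod 34)
5^476 = 5^256 · 5^128 · 5^64 · 5^16 · 5^8 · 5^4 ≡ 1 · 1 · 1 · 1 · 33 · 13 (mod 34).
Accumulate the product:
1 · 1 = 1
1 · 1 = 1
1 · 1 = 1
1 · 33 = 33
33 · 13 = 429 ≡ 21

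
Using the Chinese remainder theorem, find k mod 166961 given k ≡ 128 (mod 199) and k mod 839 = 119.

199⁻¹ mod 839: 199*156 ≡ 1 (mod 839), so 199⁻¹ ≡ 156.
k = 128 + 199*((119 − 128)*156 mod 839) = 128 + 199*274 = 54654.

54654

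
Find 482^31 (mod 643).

Compute successive squares:
31 in binary is 11111, i.e. 31 = 16 + 8 + 4 + 2 + 1.
482^1 ≡ 482 (mod 643)
482^2 ≡ 482^2 = 232324 ≡ 201 (mod 643)
482^4 ≡ 201^2 = 40401 ≡ 535 (mod 643)
482^8 ≡ 535^2 = 286225 ≡ 90 (mod 643)
482^16 ≡ 90^2 = 8100 ≡ 384 (mod 643)
482^31 = 482^16 * 482^8 * 482^4 * 482^2 * 482^1 ≡ 384 * 90 * 535 * 201 * 482 (mod 643).
Accumulate the product:
384 * 90 = 34560 ≡ 481
481 * 535 = 257335 ≡ 135
135 * 201 = 27135 ≡ 129
129 * 482 = 62178 ≡ 450

450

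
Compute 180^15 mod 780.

15 in binary is 1111, i.e. 15 = 8 + 4 + 2 + 1.
180^1 ≡ 180 (mod 780)
180^2 ≡ 180^2 = 32400 ≡ 420 (mod 780)
180^4 ≡ 420^2 = 176400 ≡ 120 (mod 780)
180^8 ≡ 120^2 = 14400 ≡ 360 (mod 780)
180^15 = 180^8 · 180^4 · 180^2 · 180^1 ≡ 360 · 120 · 420 · 180 (mod 780).
Accumulate the product:
360 · 120 = 43200 ≡ 300
300 · 420 = 126000 ≡ 420
420 · 180 = 75600 ≡ 720

720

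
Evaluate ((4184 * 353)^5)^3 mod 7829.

1493

4184 * 353 = 1476952 ≡ 5100 (mod 7829)
(5100)^5 ≡ 334 (mod 7829)
(334)^3 ≡ 1493 (mod 7829)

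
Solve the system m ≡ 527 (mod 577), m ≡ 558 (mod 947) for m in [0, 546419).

577⁻¹ mod 947: 577×366 ≡ 1 (mod 947), so 577⁻¹ ≡ 366.
m = 527 + 577×((558 − 527)×366 mod 947) = 527 + 577×929 = 536560.
Check: 536560 mod 577 = 527, 536560 mod 947 = 558. ✓

536560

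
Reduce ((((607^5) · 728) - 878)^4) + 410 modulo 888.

(607)^5 ≡ 727 (mod 888)
727 · 728 = 529256 ≡ 8 (mod 888)
8 - 878 = -870 ≡ 18 (mod 888)
(18)^4 ≡ 192 (mod 888)
192 + 410 = 602

602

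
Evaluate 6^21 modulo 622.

6

6^1 ≡ 6 (mod 622)
6^2 ≡ 6^2 = 36 (mod 622)
6^4 ≡ 36^2 = 1296 ≡ 52 (mod 622)
6^8 ≡ 52^2 = 2704 ≡ 216 (mod 622)
6^16 ≡ 216^2 = 46656 ≡ 6 (mod 622)
6^21 = 6^16 · 6^4 · 6^1 ≡ 6 · 52 · 6 (mod 622).
Accumulate the product:
6 · 52 = 312
312 · 6 = 1872 ≡ 6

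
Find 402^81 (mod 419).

81 in binary is 1010001, i.e. 81 = 64 + 16 + 1.
402^1 ≡ 402 (mod 419)
402^2 ≡ 402^2 = 161604 ≡ 289 (mod 419)
402^4 ≡ 289^2 = 83521 ≡ 140 (mod 419)
402^8 ≡ 140^2 = 19600 ≡ 326 (mod 419)
402^16 ≡ 326^2 = 106276 ≡ 269 (mod 419)
402^32 ≡ 269^2 = 72361 ≡ 293 (mod 419)
402^64 ≡ 293^2 = 85849 ≡ 373 (mod 419)
402^81 = 402^64 * 402^16 * 402^1 ≡ 373 * 269 * 402 (mod 419).
Accumulate the product:
373 * 269 = 100337 ≡ 196
196 * 402 = 78792 ≡ 20

20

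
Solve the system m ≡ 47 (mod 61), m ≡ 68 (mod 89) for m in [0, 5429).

4073

61⁻¹ mod 89: 61*54 ≡ 1 (mod 89), so 61⁻¹ ≡ 54.
m = 47 + 61*((68 − 47)*54 mod 89) = 47 + 61*66 = 4073.
Check: 4073 mod 61 = 47, 4073 mod 89 = 68. ✓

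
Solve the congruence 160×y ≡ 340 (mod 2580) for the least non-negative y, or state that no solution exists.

gcd(160, 2580) = 20, and 20 | 340, so solutions exist.
Divide through by 20: 8×y mod 129 = 17.
8⁻¹ ≡ 113 (mod 129).
y ≡ 113×17 ≡ 115 (mod 129).
The smallest non-negative solution is y = 115.

115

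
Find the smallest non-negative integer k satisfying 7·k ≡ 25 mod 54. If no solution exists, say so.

gcd(7, 54) = 1, so a unique solution mod 54 exists.
7⁻¹ ≡ 31 (mod 54).
k ≡ 31·25 ≡ 19 (mod 54).

19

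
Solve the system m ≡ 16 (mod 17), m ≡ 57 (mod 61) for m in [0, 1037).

118

17⁻¹ mod 61: 17×18 ≡ 1 (mod 61), so 17⁻¹ ≡ 18.
m = 16 + 17×((57 − 16)×18 mod 61) = 16 + 17×6 = 118.
Check: 118 mod 17 = 16, 118 mod 61 = 57. ✓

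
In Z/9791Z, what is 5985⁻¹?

9791 = 1*5985 + 3806
5985 = 1*3806 + 2179
3806 = 1*2179 + 1627
2179 = 1*1627 + 552
1627 = 2*552 + 523
552 = 1*523 + 29
523 = 18*29 + 1
29 = 29*1 + 0
gcd(5985, 9791) = 1, so the inverse exists.
Bézout: 1 = 206*9791 − 337*5985.
So 5985⁻¹ ≡ −337 ≡ 9454 (mod 9791).

9454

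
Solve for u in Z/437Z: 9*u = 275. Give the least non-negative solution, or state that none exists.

419

gcd(9, 437) = 1, so a unique solution mod 437 exists.
9⁻¹ ≡ 340 (mod 437).
u ≡ 340*275 ≡ 419 (mod 437).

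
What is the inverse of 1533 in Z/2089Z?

By the extended Euclidean algorithm:
2089 = 1·1533 + 556
1533 = 2·556 + 421
556 = 1·421 + 135
421 = 3·135 + 16
135 = 8·16 + 7
16 = 2·7 + 2
7 = 3·2 + 1
2 = 2·1 + 0
gcd(1533, 2089) = 1, so the inverse exists.
Back-substitute for 1:
1 = 1·7 − 3·2
  = −3·16 + 7·7
  = 7·135 − 59·16
  = −59·421 + 184·135
  = 184·556 − 243·421
  = −243·1533 + 670·556
  = 670·2089 − 913·1533
So 1533⁻¹ ≡ −913 ≡ 1176 (mod 2089).

1176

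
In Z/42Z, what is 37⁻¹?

42 = 1·37 + 5
37 = 7·5 + 2
5 = 2·2 + 1
2 = 2·1 + 0
gcd(37, 42) = 1, so the inverse exists.
Back-substitute for 1:
1 = 1·5 − 2·2
  = −2·37 + 15·5
  = 15·42 − 17·37
So 37⁻¹ ≡ −17 ≡ 25 (mod 42).

25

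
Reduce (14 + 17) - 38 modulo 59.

14 + 17 = 31
31 - 38 = -7 ≡ 52 (mod 59)

52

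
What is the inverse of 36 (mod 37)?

36

37 = 1×36 + 1
36 = 36×1 + 0
gcd(36, 37) = 1, so the inverse exists.
Bézout: 1 = 1×37 − 1×36.
So 36⁻¹ ≡ −1 ≡ 36 (mod 37).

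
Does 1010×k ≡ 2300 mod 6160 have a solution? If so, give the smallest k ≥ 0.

478

gcd(1010, 6160) = 10, and 10 | 2300, so solutions exist.
Divide through by 10: 101×k ≡ 230 (mod 616).
101⁻¹ ≡ 61 (mod 616).
k ≡ 61×230 ≡ 478 (mod 616).
The smallest non-negative solution is k = 478.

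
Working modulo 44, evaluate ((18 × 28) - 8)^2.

12

18 × 28 = 504 ≡ 20 (mod 44)
20 - 8 = 12
(12)^2 ≡ 12 (mod 44)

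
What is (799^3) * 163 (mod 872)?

(799)^3 ≡ 767 (mod 872)
767 * 163 = 125021 ≡ 325 (mod 872)

325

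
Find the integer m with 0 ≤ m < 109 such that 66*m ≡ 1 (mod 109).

38

109 = 1*66 + 43
66 = 1*43 + 23
43 = 1*23 + 20
23 = 1*20 + 3
20 = 6*3 + 2
3 = 1*2 + 1
2 = 2*1 + 0
gcd(66, 109) = 1, so the inverse exists.
Bézout: 1 = −23*109 + 38*66.
So 66⁻¹ ≡ 38 (mod 109).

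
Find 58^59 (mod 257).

Using repeated squaring:
59 in binary is 111011, i.e. 59 = 32 + 16 + 8 + 2 + 1.
58^1 ≡ 58 (mod 257)
58^2 ≡ 58^2 = 3364 ≡ 23 (mod 257)
58^4 ≡ 23^2 = 529 ≡ 15 (mod 257)
58^8 ≡ 15^2 = 225 (mod 257)
58^16 ≡ 225^2 = 50625 ≡ 253 (mod 257)
58^32 ≡ 253^2 = 64009 ≡ 16 (mod 257)
58^59 = 58^32 × 58^16 × 58^8 × 58^2 × 58^1 ≡ 16 × 253 × 225 × 23 × 58 (mod 257).
Accumulate the product:
16 × 253 = 4048 ≡ 193
193 × 225 = 43425 ≡ 249
249 × 23 = 5727 ≡ 73
73 × 58 = 4234 ≡ 122

122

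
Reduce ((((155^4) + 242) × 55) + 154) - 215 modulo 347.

(155)^4 ≡ 131 (mod 347)
131 + 242 = 373 ≡ 26 (mod 347)
26 × 55 = 1430 ≡ 42 (mod 347)
42 + 154 = 196
196 - 215 = -19 ≡ 328 (mod 347)

328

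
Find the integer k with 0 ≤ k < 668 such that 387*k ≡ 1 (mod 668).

By the extended Euclidean algorithm:
668 = 1*387 + 281
387 = 1*281 + 106
281 = 2*106 + 69
106 = 1*69 + 37
69 = 1*37 + 32
37 = 1*32 + 5
32 = 6*5 + 2
5 = 2*2 + 1
2 = 2*1 + 0
gcd(387, 668) = 1, so the inverse exists.
Bézout: 1 = −157*668 + 271*387.
So 387⁻¹ ≡ 271 (mod 668).

271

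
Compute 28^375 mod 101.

Using repeated squaring:
375 in binary is 101110111, i.e. 375 = 256 + 64 + 32 + 16 + 4 + 2 + 1.
28^1 ≡ 28 (mod 101)
28^2 ≡ 28^2 = 784 ≡ 77 (mod 101)
28^4 ≡ 77^2 = 5929 ≡ 71 (mod 101)
28^8 ≡ 71^2 = 5041 ≡ 92 (mod 101)
28^16 ≡ 92^2 = 8464 ≡ 81 (mod 101)
28^32 ≡ 81^2 = 6561 ≡ 97 (mod 101)
28^64 ≡ 97^2 = 9409 ≡ 16 (mod 101)
28^128 ≡ 16^2 = 256 ≡ 54 (mod 101)
28^256 ≡ 54^2 = 2916 ≡ 88 (mod 101)
28^375 = 28^256 * 28^64 * 28^32 * 28^16 * 28^4 * 28^2 * 28^1 ≡ 88 * 16 * 97 * 81 * 71 * 77 * 28 (mod 101).
Accumulate the product:
88 * 16 = 1408 ≡ 95
95 * 97 = 9215 ≡ 24
24 * 81 = 1944 ≡ 25
25 * 71 = 1775 ≡ 58
58 * 77 = 4466 ≡ 22
22 * 28 = 616 ≡ 10

10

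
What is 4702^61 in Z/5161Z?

By square-and-multiply:
4702^1 ≡ 4702 (mod 5161)
4702^2 ≡ 4702^2 = 22108804 ≡ 4241 (mod 5161)
4702^4 ≡ 4241^2 = 17986081 ≡ 5157 (mod 5161)
4702^8 ≡ 5157^2 = 26594649 ≡ 16 (mod 5161)
4702^16 ≡ 16^2 = 256 (mod 5161)
4702^32 ≡ 256^2 = 65536 ≡ 3604 (mod 5161)
4702^61 = 4702^32 · 4702^16 · 4702^8 · 4702^4 · 4702^1 ≡ 3604 · 256 · 16 · 5157 · 4702 (mod 5161).
Accumulate the product:
3604 · 256 = 922624 ≡ 3966
3966 · 16 = 63456 ≡ 1524
1524 · 5157 = 7859268 ≡ 4226
4226 · 4702 = 19870652 ≡ 802

802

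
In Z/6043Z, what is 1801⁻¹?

4164

Run the extended Euclidean algorithm:
6043 = 3·1801 + 640
1801 = 2·640 + 521
640 = 1·521 + 119
521 = 4·119 + 45
119 = 2·45 + 29
45 = 1·29 + 16
29 = 1·16 + 13
16 = 1·13 + 3
13 = 4·3 + 1
3 = 3·1 + 0
gcd(1801, 6043) = 1, so the inverse exists.
Back-substitute for 1:
1 = 1·13 − 4·3
  = −4·16 + 5·13
  = 5·29 − 9·16
  = −9·45 + 14·29
  = 14·119 − 37·45
  = −37·521 + 162·119
  = 162·640 − 199·521
  = −199·1801 + 560·640
  = 560·6043 − 1879·1801
So 1801⁻¹ ≡ −1879 ≡ 4164 (mod 6043).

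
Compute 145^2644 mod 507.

Using repeated squaring:
2644 in binary is 101001010100, i.e. 2644 = 2048 + 512 + 64 + 16 + 4.
145^1 ≡ 145 (mod 507)
145^2 ≡ 145^2 = 21025 ≡ 238 (mod 507)
145^4 ≡ 238^2 = 56644 ≡ 367 (mod 507)
145^8 ≡ 367^2 = 134689 ≡ 334 (mod 507)
145^16 ≡ 334^2 = 111556 ≡ 16 (mod 507)
145^32 ≡ 16^2 = 256 (mod 507)
145^64 ≡ 256^2 = 65536 ≡ 133 (mod 507)
145^128 ≡ 133^2 = 17689 ≡ 451 (mod 507)
145^256 ≡ 451^2 = 203401 ≡ 94 (mod 507)
145^512 ≡ 94^2 = 8836 ≡ 217 (mod 507)
145^1024 ≡ 217^2 = 47089 ≡ 445 (mod 507)
145^2048 ≡ 445^2 = 198025 ≡ 295 (mod 507)
145^2644 = 145^2048 * 145^512 * 145^64 * 145^16 * 145^4 ≡ 295 * 217 * 133 * 16 * 367 (mod 507).
Accumulate the product:
295 * 217 = 64015 ≡ 133
133 * 133 = 17689 ≡ 451
451 * 16 = 7216 ≡ 118
118 * 367 = 43306 ≡ 211

211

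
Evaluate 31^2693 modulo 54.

By square-and-multiply:
2693 in binary is 101010000101, i.e. 2693 = 2048 + 512 + 128 + 4 + 1.
31^1 ≡ 31 (mod 54)
31^2 ≡ 31^2 = 961 ≡ 43 (mod 54)
31^4 ≡ 43^2 = 1849 ≡ 13 (mod 54)
31^8 ≡ 13^2 = 169 ≡ 7 (mod 54)
31^16 ≡ 7^2 = 49 (mod 54)
31^32 ≡ 49^2 = 2401 ≡ 25 (mod 54)
31^64 ≡ 25^2 = 625 ≡ 31 (mod 54)
31^128 ≡ 31^2 = 961 ≡ 43 (mod 54)
31^256 ≡ 43^2 = 1849 ≡ 13 (mod 54)
31^512 ≡ 13^2 = 169 ≡ 7 (mod 54)
31^1024 ≡ 7^2 = 49 (mod 54)
31^2048 ≡ 49^2 = 2401 ≡ 25 (mod 54)
31^2693 = 31^2048 · 31^512 · 31^128 · 31^4 · 31^1 ≡ 25 · 7 · 43 · 13 · 31 (mod 54).
Accumulate the product:
25 · 7 = 175 ≡ 13
13 · 43 = 559 ≡ 19
19 · 13 = 247 ≡ 31
31 · 31 = 961 ≡ 43

43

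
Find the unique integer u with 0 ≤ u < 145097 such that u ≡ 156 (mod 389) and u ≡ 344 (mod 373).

389⁻¹ mod 373: 389*70 ≡ 1 (mod 373), so 389⁻¹ ≡ 70.
u = 156 + 389*((344 − 156)*70 mod 373) = 156 + 389*105 = 41001.

41001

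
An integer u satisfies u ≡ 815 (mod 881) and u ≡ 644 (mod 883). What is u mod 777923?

465102

881⁻¹ mod 883: 881×441 ≡ 1 (mod 883), so 881⁻¹ ≡ 441.
u = 815 + 881×((644 − 815)×441 mod 883) = 815 + 881×527 = 465102.
Check: 465102 mod 881 = 815, 465102 mod 883 = 644. ✓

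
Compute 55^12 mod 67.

12 in binary is 1100, i.e. 12 = 8 + 4.
55^1 ≡ 55 (mod 67)
55^2 ≡ 55^2 = 3025 ≡ 10 (mod 67)
55^4 ≡ 10^2 = 100 ≡ 33 (mod 67)
55^8 ≡ 33^2 = 1089 ≡ 17 (mod 67)
55^12 = 55^8 · 55^4 ≡ 17 · 33 (mod 67).
17 · 33 = 561 ≡ 25 (mod 67).

25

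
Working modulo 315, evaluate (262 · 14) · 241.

262 · 14 = 3668 ≡ 203 (mod 315)
203 · 241 = 48923 ≡ 98 (mod 315)

98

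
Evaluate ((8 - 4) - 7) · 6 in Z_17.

16

8 - 4 = 4
4 - 7 = -3 ≡ 14 (mod 17)
14 · 6 = 84 ≡ 16 (mod 17)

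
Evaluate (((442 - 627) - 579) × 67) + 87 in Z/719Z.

442 - 627 = -185 ≡ 534 (mod 719)
534 - 579 = -45 ≡ 674 (mod 719)
674 × 67 = 45158 ≡ 580 (mod 719)
580 + 87 = 667

667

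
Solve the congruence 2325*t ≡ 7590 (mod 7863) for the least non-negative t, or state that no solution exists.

240

gcd(2325, 7863) = 3, and 3 | 7590, so solutions exist.
Divide through by 3: 775*t mod 2621 = 2530.
775⁻¹ ≡ 487 (mod 2621).
t ≡ 487*2530 ≡ 240 (mod 2621).
The smallest non-negative solution is t = 240.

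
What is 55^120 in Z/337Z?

52

By square-and-multiply:
120 in binary is 1111000, i.e. 120 = 64 + 32 + 16 + 8.
55^1 ≡ 55 (mod 337)
55^2 ≡ 55^2 = 3025 ≡ 329 (mod 337)
55^4 ≡ 329^2 = 108241 ≡ 64 (mod 337)
55^8 ≡ 64^2 = 4096 ≡ 52 (mod 337)
55^16 ≡ 52^2 = 2704 ≡ 8 (mod 337)
55^32 ≡ 8^2 = 64 (mod 337)
55^64 ≡ 64^2 = 4096 ≡ 52 (mod 337)
55^120 = 55^64 × 55^32 × 55^16 × 55^8 ≡ 52 × 64 × 8 × 52 (mod 337).
Accumulate the product:
52 × 64 = 3328 ≡ 295
295 × 8 = 2360 ≡ 1
1 × 52 = 52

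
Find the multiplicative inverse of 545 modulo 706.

706 = 1*545 + 161
545 = 3*161 + 62
161 = 2*62 + 37
62 = 1*37 + 25
37 = 1*25 + 12
25 = 2*12 + 1
12 = 12*1 + 0
gcd(545, 706) = 1, so the inverse exists.
Back-substitute for 1:
1 = 1*25 − 2*12
  = −2*37 + 3*25
  = 3*62 − 5*37
  = −5*161 + 13*62
  = 13*545 − 44*161
  = −44*706 + 57*545
So 545⁻¹ ≡ 57 (mod 706).

57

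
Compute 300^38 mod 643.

486

Compute successive squares:
38 in binary is 100110, i.e. 38 = 32 + 4 + 2.
300^1 ≡ 300 (mod 643)
300^2 ≡ 300^2 = 90000 ≡ 623 (mod 643)
300^4 ≡ 623^2 = 388129 ≡ 400 (mod 643)
300^8 ≡ 400^2 = 160000 ≡ 536 (mod 643)
300^16 ≡ 536^2 = 287296 ≡ 518 (mod 643)
300^32 ≡ 518^2 = 268324 ≡ 193 (mod 643)
300^38 = 300^32 * 300^4 * 300^2 ≡ 193 * 400 * 623 (mod 643).
Accumulate the product:
193 * 400 = 77200 ≡ 40
40 * 623 = 24920 ≡ 486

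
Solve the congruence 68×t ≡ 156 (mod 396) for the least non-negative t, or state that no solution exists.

78

gcd(68, 396) = 4, and 4 | 156, so solutions exist.
Divide through by 4: 17×t ≡ 39 mod 99.
17⁻¹ ≡ 35 (mod 99).
t ≡ 35×39 ≡ 78 (mod 99).
The smallest non-negative solution is t = 78.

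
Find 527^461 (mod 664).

31

Using repeated squaring:
527^1 ≡ 527 (mod 664)
527^2 ≡ 527^2 = 277729 ≡ 177 (mod 664)
527^4 ≡ 177^2 = 31329 ≡ 121 (mod 664)
527^8 ≡ 121^2 = 14641 ≡ 33 (mod 664)
527^16 ≡ 33^2 = 1089 ≡ 425 (mod 664)
527^32 ≡ 425^2 = 180625 ≡ 17 (mod 664)
527^64 ≡ 17^2 = 289 (mod 664)
527^128 ≡ 289^2 = 83521 ≡ 521 (mod 664)
527^256 ≡ 521^2 = 271441 ≡ 529 (mod 664)
527^461 = 527^256 × 527^128 × 527^64 × 527^8 × 527^4 × 527^1 ≡ 529 × 521 × 289 × 33 × 121 × 527 (mod 664).
Accumulate the product:
529 × 521 = 275609 ≡ 49
49 × 289 = 14161 ≡ 217
217 × 33 = 7161 ≡ 521
521 × 121 = 63041 ≡ 625
625 × 527 = 329375 ≡ 31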